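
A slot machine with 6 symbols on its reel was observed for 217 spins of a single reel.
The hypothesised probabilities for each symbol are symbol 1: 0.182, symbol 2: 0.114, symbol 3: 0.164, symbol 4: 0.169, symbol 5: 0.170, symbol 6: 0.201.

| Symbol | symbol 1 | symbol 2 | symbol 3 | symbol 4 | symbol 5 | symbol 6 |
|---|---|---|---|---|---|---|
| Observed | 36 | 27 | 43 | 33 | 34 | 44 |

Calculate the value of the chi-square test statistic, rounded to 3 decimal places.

Expected counts E_i = n·p_i: 217×0.182 = 39.494, 217×0.114 = 24.738, 217×0.164 = 35.588, 217×0.169 = 36.673, 217×0.170 = 36.89, 217×0.201 = 43.617.
χ² = (36−39.494)²/39.494 + (27−24.738)²/24.738 + (43−35.588)²/35.588 + (33−36.673)²/36.673 + (34−36.89)²/36.89 + (44−43.617)²/43.617
   = 0.3091 + 0.2068 + 1.5437 + 0.3679 + 0.2264 + 0.0034
Sum = 2.657

2.657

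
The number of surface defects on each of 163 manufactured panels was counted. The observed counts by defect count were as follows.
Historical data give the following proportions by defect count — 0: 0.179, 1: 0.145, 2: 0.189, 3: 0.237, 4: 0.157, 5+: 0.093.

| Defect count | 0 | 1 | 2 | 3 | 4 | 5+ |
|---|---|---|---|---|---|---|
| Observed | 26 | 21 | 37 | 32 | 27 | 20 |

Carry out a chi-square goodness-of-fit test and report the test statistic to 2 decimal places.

4.65

Expected counts E_i = n·p_i: 163×0.179 = 29.177, 163×0.145 = 23.635, 163×0.189 = 30.807, 163×0.237 = 38.631, 163×0.157 = 25.591, 163×0.093 = 15.159.
cat         O        E   (O−E)²/E
0          26   29.177      0.346
1          21   23.635      0.294
2          37   30.807      1.245
3          32   38.631      1.138
4          27   25.591      0.078
5+         20   15.159      1.546
Sum = 4.65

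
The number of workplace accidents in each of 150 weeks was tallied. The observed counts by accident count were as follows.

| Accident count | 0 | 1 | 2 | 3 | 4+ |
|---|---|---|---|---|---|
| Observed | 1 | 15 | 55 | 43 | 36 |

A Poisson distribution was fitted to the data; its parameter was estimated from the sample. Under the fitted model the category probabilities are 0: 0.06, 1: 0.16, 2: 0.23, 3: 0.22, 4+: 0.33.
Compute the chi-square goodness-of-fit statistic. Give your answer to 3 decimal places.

29.379

Expected counts E_i = n·p_i: 150×0.06 = 9, 150×0.16 = 24, 150×0.23 = 34.5, 150×0.22 = 33, 150×0.33 = 49.5.
χ² = (1−9)²/9 + (15−24)²/24 + (55−34.5)²/34.5 + (43−33)²/33 + (36−49.5)²/49.5
   = 7.1111 + 3.3750 + 12.1812 + 3.0303 + 3.6818
Sum = 29.379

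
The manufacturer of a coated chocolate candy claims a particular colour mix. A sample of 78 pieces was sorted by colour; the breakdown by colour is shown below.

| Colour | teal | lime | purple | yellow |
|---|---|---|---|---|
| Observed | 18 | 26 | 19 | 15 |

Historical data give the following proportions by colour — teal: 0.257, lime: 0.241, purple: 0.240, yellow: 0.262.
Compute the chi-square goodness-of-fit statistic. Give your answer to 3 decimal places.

Expected counts E_i = n·p_i: 78×0.257 = 20.046, 78×0.241 = 18.798, 78×0.240 = 18.72, 78×0.262 = 20.436.
teal: (18 − 20.046)²/20.046 = 4.186116/20.046 = 0.2088
lime: (26 − 18.798)²/18.798 = 51.868804/18.798 = 2.7593
purple: (19 − 18.72)²/18.72 = 0.0784/18.72 = 0.0042
yellow: (15 − 20.436)²/20.436 = 29.550096/20.436 = 1.4460
Sum = 4.418

4.418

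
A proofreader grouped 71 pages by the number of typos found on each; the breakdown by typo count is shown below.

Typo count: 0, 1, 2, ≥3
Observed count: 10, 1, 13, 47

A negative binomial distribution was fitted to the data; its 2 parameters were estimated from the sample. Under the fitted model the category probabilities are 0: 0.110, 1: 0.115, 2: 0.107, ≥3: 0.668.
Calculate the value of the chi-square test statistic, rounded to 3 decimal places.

Expected counts E_i = n·p_i: 71×0.110 = 7.81, 71×0.115 = 8.165, 71×0.107 = 7.597, 71×0.668 = 47.428.
cat         O        E   (O−E)²/E
0          10     7.81     0.6141
1           1    8.165     6.2875
2          13    7.597     3.8426
≥3         47   47.428     0.0039
Sum = 10.748

10.748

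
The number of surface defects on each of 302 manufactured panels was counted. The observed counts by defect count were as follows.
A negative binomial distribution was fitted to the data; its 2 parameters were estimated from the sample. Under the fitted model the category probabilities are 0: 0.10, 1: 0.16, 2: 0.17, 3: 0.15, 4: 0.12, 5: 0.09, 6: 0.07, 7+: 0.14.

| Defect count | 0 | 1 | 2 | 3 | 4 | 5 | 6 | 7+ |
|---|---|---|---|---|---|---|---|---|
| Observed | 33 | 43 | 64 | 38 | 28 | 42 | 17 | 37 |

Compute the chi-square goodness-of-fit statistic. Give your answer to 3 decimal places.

Expected counts E_i = n·p_i: 302×0.10 = 30.2, 302×0.16 = 48.32, 302×0.17 = 51.34, 302×0.15 = 45.3, 302×0.12 = 36.24, 302×0.09 = 27.18, 302×0.07 = 21.14, 302×0.14 = 42.28.
χ² = (33−30.2)²/30.2 + (43−48.32)²/48.32 + (64−51.34)²/51.34 + (38−45.3)²/45.3 + (28−36.24)²/36.24 + (42−27.18)²/27.18 + (17−21.14)²/21.14 + (37−42.28)²/42.28
   = 0.2596 + 0.5857 + 3.1218 + 1.1764 + 1.8736 + 8.0807 + 0.8108 + 0.6594
Sum = 16.568

16.568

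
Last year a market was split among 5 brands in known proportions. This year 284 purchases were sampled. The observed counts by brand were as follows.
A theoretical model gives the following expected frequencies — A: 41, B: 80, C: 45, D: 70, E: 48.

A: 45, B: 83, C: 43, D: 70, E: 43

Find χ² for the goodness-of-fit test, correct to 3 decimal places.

A: (45 − 41)²/41 = 16/41 = 0.3902
B: (83 − 80)²/80 = 9/80 = 0.1125
C: (43 − 45)²/45 = 4/45 = 0.0889
D: (70 − 70)²/70 = 0/70 = 0.0000
E: (43 − 48)²/48 = 25/48 = 0.5208
Sum = 1.112

1.112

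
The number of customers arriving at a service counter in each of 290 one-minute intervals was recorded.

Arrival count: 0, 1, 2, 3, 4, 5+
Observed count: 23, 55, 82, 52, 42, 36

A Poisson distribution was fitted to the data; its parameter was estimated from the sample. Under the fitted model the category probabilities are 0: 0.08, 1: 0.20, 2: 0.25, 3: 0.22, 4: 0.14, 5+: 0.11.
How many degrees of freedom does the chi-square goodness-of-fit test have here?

There are k = 6 categories and 1 parameter estimated from the data, so df = 6 − 1 − 1 = 4.

4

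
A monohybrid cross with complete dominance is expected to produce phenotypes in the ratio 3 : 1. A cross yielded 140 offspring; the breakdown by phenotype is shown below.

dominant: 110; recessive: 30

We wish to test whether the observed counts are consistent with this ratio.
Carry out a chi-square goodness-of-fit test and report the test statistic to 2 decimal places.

Ratio total = 4. Expected counts: 140×3/4 = 105, 140×1/4 = 35.
dominant: (110 − 105)²/105 = 25/105 = 0.238
recessive: (30 − 35)²/35 = 25/35 = 0.714
Sum = 0.95

0.95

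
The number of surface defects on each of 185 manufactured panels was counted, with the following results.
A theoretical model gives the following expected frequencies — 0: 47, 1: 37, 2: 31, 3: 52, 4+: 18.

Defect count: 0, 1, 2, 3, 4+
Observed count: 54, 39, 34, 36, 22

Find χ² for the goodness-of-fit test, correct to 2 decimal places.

cat         O        E   (O−E)²/E
0          54       47      1.043
1          39       37      0.108
2          34       31      0.290
3          36       52      4.923
4+         22       18      0.889
Sum = 7.25

7.25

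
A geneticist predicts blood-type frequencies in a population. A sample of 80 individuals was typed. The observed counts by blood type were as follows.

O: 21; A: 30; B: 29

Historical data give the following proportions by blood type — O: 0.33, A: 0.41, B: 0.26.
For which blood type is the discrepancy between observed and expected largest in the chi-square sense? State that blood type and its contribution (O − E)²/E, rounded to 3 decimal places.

B, 3.233

Expected counts E_i = n·p_i: 80×0.33 = 26.4, 80×0.41 = 32.8, 80×0.26 = 20.8.
χ² = (21−26.4)²/26.4 + (30−32.8)²/32.8 + (29−20.8)²/20.8
   = 1.1045 + 0.2390 + 3.2327
The largest term is for B: 3.233.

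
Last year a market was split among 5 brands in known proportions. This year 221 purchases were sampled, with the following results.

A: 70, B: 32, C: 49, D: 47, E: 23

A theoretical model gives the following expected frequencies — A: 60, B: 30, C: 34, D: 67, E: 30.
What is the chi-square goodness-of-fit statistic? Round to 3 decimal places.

A: (70 − 60)²/60 = 100/60 = 1.6667
B: (32 − 30)²/30 = 4/30 = 0.1333
C: (49 − 34)²/34 = 225/34 = 6.6176
D: (47 − 67)²/67 = 400/67 = 5.9701
E: (23 − 30)²/30 = 49/30 = 1.6333
Sum = 16.021

16.021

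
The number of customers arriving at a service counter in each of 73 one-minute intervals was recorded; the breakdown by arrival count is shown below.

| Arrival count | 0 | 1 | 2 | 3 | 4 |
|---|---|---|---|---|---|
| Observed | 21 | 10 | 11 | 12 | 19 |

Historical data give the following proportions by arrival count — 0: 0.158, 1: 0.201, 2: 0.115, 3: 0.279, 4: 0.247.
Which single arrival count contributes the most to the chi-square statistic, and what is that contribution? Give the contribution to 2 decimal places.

0, 7.77

Expected counts E_i = n·p_i: 73×0.158 = 11.534, 73×0.201 = 14.673, 73×0.115 = 8.395, 73×0.279 = 20.367, 73×0.247 = 18.031.
0: (21 − 11.534)²/11.534 = 89.605156/11.534 = 7.769
1: (10 − 14.673)²/14.673 = 21.836929/14.673 = 1.488
2: (11 − 8.395)²/8.395 = 6.786025/8.395 = 0.808
3: (12 − 20.367)²/20.367 = 70.006689/20.367 = 3.437
4: (19 − 18.031)²/18.031 = 0.938961/18.031 = 0.052
The largest term is for 0: 7.77.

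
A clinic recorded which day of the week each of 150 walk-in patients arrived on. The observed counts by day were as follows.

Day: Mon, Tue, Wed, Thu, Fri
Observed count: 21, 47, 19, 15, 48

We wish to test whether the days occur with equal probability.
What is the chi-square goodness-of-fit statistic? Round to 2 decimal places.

Under H₀ each category has probability 1/5, so each expected count is 150/5 = 30.
cat         O        E   (O−E)²/E
Mon        21       30      2.700
Tue        47       30      9.633
Wed        19       30      4.033
Thu        15       30      7.500
Fri        48       30     10.800
Sum = 34.67

34.67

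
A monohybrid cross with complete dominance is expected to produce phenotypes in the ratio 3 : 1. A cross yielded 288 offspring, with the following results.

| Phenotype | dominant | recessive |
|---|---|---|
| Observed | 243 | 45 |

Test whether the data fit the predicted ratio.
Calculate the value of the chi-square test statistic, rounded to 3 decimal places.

Ratio total = 4. Expected counts: 288×3/4 = 216, 288×1/4 = 72.
cat            O        E   (O−E)²/E
dominant     243      216     3.3750
recessive     45       72    10.1250
Sum = 13.500

13.500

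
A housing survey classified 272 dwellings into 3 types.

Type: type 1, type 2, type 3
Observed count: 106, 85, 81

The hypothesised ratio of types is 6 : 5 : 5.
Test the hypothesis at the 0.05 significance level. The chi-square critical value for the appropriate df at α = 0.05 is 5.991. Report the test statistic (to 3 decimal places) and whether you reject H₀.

0.345; do not reject

Ratio total = 16. Expected counts: 272×6/16 = 102, 272×5/16 = 85, 272×5/16 = 85.
type 1: (106 − 102)²/102 = 16/102 = 0.1569
type 2: (85 − 85)²/85 = 0/85 = 0.0000
type 3: (81 − 85)²/85 = 16/85 = 0.1882
Sum = 0.345
df = 2. Since 0.345 < 5.991, we do not reject H₀.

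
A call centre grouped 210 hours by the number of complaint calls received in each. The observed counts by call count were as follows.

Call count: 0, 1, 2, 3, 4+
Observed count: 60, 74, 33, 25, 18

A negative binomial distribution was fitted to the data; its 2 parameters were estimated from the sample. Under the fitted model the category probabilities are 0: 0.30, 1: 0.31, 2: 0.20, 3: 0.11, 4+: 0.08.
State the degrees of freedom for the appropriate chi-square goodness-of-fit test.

2

There are k = 5 categories and 2 parameters estimated from the data, so df = 5 − 1 − 2 = 2.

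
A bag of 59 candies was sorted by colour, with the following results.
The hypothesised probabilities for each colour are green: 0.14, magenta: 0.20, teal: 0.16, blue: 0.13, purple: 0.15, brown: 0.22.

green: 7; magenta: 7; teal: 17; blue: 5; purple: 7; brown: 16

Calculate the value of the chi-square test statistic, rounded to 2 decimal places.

10.22

Expected counts E_i = n·p_i: 59×0.14 = 8.26, 59×0.20 = 11.8, 59×0.16 = 9.44, 59×0.13 = 7.67, 59×0.15 = 8.85, 59×0.22 = 12.98.
χ² = (7−8.26)²/8.26 + (7−11.8)²/11.8 + (17−9.44)²/9.44 + (5−7.67)²/7.67 + (7−8.85)²/8.85 + (16−12.98)²/12.98
   = 0.192 + 1.953 + 6.054 + 0.929 + 0.387 + 0.703
Sum = 10.22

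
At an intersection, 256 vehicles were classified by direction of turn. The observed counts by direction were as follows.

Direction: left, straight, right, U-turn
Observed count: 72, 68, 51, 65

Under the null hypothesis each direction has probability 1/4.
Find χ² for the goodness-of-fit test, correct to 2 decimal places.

3.91

Under H₀ each category has probability 1/4, so each expected count is 256/4 = 64.
χ² = (72−64)²/64 + (68−64)²/64 + (51−64)²/64 + (65−64)²/64
   = 1.000 + 0.250 + 2.641 + 0.016
Sum = 3.91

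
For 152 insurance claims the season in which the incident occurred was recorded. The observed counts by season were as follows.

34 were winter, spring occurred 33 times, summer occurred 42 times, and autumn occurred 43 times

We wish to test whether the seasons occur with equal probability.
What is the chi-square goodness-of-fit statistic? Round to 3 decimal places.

2.158

Expected count for each of the 4 categories: 152/4 = 38.
χ² = (34−38)²/38 + (33−38)²/38 + (42−38)²/38 + (43−38)²/38
   = 0.4211 + 0.6579 + 0.4211 + 0.6579
Sum = 2.158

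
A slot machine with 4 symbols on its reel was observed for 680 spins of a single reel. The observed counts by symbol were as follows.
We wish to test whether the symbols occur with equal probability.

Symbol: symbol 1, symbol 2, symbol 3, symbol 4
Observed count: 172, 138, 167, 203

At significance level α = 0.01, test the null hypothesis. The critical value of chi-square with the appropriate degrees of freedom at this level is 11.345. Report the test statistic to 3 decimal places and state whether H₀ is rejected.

Expected count for each of the 4 categories: 680/4 = 170.
χ² = (172−170)²/170 + (138−170)²/170 + (167−170)²/170 + (203−170)²/170
   = 0.0235 + 6.0235 + 0.0529 + 6.4059
Sum = 12.506
df = 3. Since 12.506 > 11.345, we reject H₀.

12.506; reject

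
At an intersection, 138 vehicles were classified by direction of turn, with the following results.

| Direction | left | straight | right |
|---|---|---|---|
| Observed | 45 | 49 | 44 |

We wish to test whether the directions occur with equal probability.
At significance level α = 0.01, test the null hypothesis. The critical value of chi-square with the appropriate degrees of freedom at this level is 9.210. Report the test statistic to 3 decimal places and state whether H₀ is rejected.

Expected count for each of the 3 categories: 138/3 = 46.
cat           O        E   (O−E)²/E
left         45       46     0.0217
straight     49       46     0.1957
right        44       46     0.0870
Sum = 0.304
df = 2. Since 0.304 < 9.210, we do not reject H₀.

0.304; do not reject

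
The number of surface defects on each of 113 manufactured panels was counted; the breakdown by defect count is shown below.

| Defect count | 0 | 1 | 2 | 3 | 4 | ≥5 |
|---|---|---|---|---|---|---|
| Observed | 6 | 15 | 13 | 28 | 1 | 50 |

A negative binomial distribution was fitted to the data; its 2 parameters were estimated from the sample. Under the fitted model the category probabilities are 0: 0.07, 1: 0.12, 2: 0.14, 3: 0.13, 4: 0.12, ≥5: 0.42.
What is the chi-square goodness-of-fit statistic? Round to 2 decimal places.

24.95

Expected counts E_i = n·p_i: 113×0.07 = 7.91, 113×0.12 = 13.56, 113×0.14 = 15.82, 113×0.13 = 14.69, 113×0.12 = 13.56, 113×0.42 = 47.46.
cat         O        E   (O−E)²/E
0           6     7.91      0.461
1          15    13.56      0.153
2          13    15.82      0.503
3          28    14.69     12.060
4           1    13.56     11.634
≥5         50    47.46      0.136
Sum = 24.95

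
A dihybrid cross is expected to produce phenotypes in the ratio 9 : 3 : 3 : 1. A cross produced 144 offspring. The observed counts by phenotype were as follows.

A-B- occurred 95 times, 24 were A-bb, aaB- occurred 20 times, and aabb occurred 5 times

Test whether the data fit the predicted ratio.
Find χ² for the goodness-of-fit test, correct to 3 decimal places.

6.346

Ratio total = 16. Expected counts: 144×9/16 = 81, 144×3/16 = 27, 144×3/16 = 27, 144×1/16 = 9.
cat         O        E   (O−E)²/E
A-B-       95       81     2.4198
A-bb       24       27     0.3333
aaB-       20       27     1.8148
aabb        5        9     1.7778
Sum = 6.346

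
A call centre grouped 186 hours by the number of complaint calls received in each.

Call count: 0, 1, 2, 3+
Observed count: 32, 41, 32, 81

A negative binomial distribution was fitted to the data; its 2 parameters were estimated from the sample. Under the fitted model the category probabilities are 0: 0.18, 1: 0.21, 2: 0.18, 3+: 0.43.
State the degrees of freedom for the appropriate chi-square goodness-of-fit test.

There are k = 4 categories and 2 parameters estimated from the data, so df = 4 − 1 − 2 = 1.

1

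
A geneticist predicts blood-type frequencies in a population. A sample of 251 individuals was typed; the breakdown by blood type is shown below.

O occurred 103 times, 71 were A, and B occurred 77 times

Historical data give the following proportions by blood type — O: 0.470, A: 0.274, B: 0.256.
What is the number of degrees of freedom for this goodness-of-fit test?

2

There are k = 3 categories and no parameters were estimated from the data, so df = 3 − 1 = 2.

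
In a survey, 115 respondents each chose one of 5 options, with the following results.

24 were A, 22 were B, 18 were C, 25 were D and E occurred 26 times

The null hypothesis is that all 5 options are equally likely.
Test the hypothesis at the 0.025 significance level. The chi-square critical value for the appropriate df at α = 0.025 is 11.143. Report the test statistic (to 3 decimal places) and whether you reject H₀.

1.739; do not reject

Under H₀ each category has probability 1/5, so each expected count is 115/5 = 23.
A: (24 − 23)²/23 = 1/23 = 0.0435
B: (22 − 23)²/23 = 1/23 = 0.0435
C: (18 − 23)²/23 = 25/23 = 1.0870
D: (25 − 23)²/23 = 4/23 = 0.1739
E: (26 − 23)²/23 = 9/23 = 0.3913
Sum = 1.739
df = 4. Since 1.739 < 11.143, we do not reject H₀.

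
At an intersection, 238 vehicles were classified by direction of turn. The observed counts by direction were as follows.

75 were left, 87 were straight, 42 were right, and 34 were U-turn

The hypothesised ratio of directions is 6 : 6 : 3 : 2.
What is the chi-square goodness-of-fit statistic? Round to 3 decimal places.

2.357

Ratio total = 17. Expected counts: 238×6/17 = 84, 238×6/17 = 84, 238×3/17 = 42, 238×2/17 = 28.
χ² = (75−84)²/84 + (87−84)²/84 + (42−42)²/42 + (34−28)²/28
   = 0.9643 + 0.1071 + 0.0000 + 1.2857
Sum = 2.357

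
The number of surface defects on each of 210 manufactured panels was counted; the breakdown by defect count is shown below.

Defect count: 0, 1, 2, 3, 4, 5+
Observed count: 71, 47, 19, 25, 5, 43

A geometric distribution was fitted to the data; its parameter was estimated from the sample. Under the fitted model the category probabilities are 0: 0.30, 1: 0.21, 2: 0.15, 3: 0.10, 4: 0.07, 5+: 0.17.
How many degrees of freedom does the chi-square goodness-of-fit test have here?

4

There are k = 6 categories and 1 parameter estimated from the data, so df = 6 − 1 − 1 = 4.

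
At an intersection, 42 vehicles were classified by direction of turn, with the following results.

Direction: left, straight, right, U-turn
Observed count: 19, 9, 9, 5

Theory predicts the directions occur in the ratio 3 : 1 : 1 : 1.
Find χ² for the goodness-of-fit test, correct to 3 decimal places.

Ratio total = 6. Expected counts: 42×3/6 = 21, 42×1/6 = 7, 42×1/6 = 7, 42×1/6 = 7.
χ² = (19−21)²/21 + (9−7)²/7 + (9−7)²/7 + (5−7)²/7
   = 0.1905 + 0.5714 + 0.5714 + 0.5714
Sum = 1.905

1.905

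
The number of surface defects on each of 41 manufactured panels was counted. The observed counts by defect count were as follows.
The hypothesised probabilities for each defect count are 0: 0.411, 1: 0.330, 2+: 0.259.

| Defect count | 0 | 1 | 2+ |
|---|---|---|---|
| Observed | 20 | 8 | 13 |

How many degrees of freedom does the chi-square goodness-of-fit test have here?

There are k = 3 categories and no parameters were estimated from the data, so df = 3 − 1 = 2.

2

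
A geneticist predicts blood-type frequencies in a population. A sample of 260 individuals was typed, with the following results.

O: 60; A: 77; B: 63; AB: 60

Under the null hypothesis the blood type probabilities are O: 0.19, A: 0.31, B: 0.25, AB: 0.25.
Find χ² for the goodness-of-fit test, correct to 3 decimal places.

2.881

Expected counts E_i = n·p_i: 260×0.19 = 49.4, 260×0.31 = 80.6, 260×0.25 = 65, 260×0.25 = 65.
cat         O        E   (O−E)²/E
O          60     49.4     2.2745
A          77     80.6     0.1608
B          63       65     0.0615
AB         60       65     0.3846
Sum = 2.881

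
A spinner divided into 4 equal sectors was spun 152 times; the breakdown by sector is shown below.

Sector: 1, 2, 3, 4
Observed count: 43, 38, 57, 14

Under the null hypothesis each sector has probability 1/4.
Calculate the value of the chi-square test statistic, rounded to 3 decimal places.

Under H₀ each category has probability 1/4, so each expected count is 152/4 = 38.
1: (43 − 38)²/38 = 25/38 = 0.6579
2: (38 − 38)²/38 = 0/38 = 0.0000
3: (57 − 38)²/38 = 361/38 = 9.5000
4: (14 − 38)²/38 = 576/38 = 15.1579
Sum = 25.316

25.316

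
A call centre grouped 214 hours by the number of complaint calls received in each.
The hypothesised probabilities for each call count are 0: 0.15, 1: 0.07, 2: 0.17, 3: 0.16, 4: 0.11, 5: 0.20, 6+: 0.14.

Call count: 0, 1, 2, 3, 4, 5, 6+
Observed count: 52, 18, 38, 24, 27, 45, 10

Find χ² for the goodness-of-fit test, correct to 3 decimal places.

30.000

Expected counts E_i = n·p_i: 214×0.15 = 32.1, 214×0.07 = 14.98, 214×0.17 = 36.38, 214×0.16 = 34.24, 214×0.11 = 23.54, 214×0.20 = 42.8, 214×0.14 = 29.96.
cat         O        E   (O−E)²/E
0          52     32.1    12.3368
1          18    14.98     0.6088
2          38    36.38     0.0721
3          24    34.24     3.0624
4          27    23.54     0.5086
5          45     42.8     0.1131
6+         10    29.96    13.2978
Sum = 30.000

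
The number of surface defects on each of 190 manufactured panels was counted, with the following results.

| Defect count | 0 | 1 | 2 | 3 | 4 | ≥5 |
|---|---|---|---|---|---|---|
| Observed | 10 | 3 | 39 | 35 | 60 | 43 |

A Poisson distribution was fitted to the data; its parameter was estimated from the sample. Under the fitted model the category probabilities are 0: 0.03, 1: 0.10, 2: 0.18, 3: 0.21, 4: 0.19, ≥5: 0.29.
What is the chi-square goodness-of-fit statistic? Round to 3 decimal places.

Expected counts E_i = n·p_i: 190×0.03 = 5.7, 190×0.10 = 19, 190×0.18 = 34.2, 190×0.21 = 39.9, 190×0.19 = 36.1, 190×0.29 = 55.1.
0: (10 − 5.7)²/5.7 = 18.49/5.7 = 3.2439
1: (3 − 19)²/19 = 256/19 = 13.4737
2: (39 − 34.2)²/34.2 = 23.04/34.2 = 0.6737
3: (35 − 39.9)²/39.9 = 24.01/39.9 = 0.6018
4: (60 − 36.1)²/36.1 = 571.21/36.1 = 15.8230
≥5: (43 − 55.1)²/55.1 = 146.41/55.1 = 2.6572
Sum = 36.473

36.473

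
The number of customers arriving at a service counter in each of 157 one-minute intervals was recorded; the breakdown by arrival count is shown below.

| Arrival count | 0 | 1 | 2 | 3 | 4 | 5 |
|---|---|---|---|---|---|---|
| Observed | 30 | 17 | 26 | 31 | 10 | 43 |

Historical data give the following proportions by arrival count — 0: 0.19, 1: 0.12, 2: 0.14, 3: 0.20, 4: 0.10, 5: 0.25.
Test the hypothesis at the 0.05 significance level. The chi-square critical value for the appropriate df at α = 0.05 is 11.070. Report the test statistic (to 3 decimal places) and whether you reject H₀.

3.349; do not reject

Expected counts E_i = n·p_i: 157×0.19 = 29.83, 157×0.12 = 18.84, 157×0.14 = 21.98, 157×0.20 = 31.4, 157×0.10 = 15.7, 157×0.25 = 39.25.
0: (30 − 29.83)²/29.83 = 0.0289/29.83 = 0.0010
1: (17 − 18.84)²/18.84 = 3.3856/18.84 = 0.1797
2: (26 − 21.98)²/21.98 = 16.1604/21.98 = 0.7352
3: (31 − 31.4)²/31.4 = 0.16/31.4 = 0.0051
4: (10 − 15.7)²/15.7 = 32.49/15.7 = 2.0694
5: (43 − 39.25)²/39.25 = 14.0625/39.25 = 0.3583
Sum = 3.349
df = 5. Since 3.349 < 11.070, we do not reject H₀.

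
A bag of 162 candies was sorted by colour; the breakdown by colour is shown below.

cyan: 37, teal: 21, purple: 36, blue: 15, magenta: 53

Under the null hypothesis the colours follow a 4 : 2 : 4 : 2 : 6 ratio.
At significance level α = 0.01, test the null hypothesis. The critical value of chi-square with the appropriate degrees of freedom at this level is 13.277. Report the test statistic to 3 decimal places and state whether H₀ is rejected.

Ratio total = 18. Expected counts: 162×4/18 = 36, 162×2/18 = 18, 162×4/18 = 36, 162×2/18 = 18, 162×6/18 = 54.
cat          O        E   (O−E)²/E
cyan        37       36     0.0278
teal        21       18     0.5000
purple      36       36     0.0000
blue        15       18     0.5000
magenta     53       54     0.0185
Sum = 1.046
df = 4. Since 1.046 < 13.277, we do not reject H₀.

1.046; do not reject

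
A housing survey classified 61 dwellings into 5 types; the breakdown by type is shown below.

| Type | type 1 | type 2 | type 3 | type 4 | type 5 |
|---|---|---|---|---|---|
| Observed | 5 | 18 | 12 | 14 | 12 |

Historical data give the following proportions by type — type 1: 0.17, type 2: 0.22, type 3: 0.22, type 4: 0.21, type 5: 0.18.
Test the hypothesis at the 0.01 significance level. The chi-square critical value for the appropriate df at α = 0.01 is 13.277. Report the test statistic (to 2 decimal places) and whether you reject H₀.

4.70; do not reject

Expected counts E_i = n·p_i: 61×0.17 = 10.37, 61×0.22 = 13.42, 61×0.22 = 13.42, 61×0.21 = 12.81, 61×0.18 = 10.98.
χ² = (5−10.37)²/10.37 + (18−13.42)²/13.42 + (12−13.42)²/13.42 + (14−12.81)²/12.81 + (12−10.98)²/10.98
   = 2.781 + 1.563 + 0.150 + 0.111 + 0.095
Sum = 4.70
df = 4. Since 4.70 < 13.277, we do not reject H₀.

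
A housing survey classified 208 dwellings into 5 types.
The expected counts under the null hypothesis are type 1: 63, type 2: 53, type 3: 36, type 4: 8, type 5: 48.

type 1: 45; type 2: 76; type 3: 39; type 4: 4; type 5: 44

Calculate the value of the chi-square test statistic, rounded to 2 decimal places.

17.71

χ² = (45−63)²/63 + (76−53)²/53 + (39−36)²/36 + (4−8)²/8 + (44−48)²/48
   = 5.143 + 9.981 + 0.250 + 2.000 + 0.333
Sum = 17.71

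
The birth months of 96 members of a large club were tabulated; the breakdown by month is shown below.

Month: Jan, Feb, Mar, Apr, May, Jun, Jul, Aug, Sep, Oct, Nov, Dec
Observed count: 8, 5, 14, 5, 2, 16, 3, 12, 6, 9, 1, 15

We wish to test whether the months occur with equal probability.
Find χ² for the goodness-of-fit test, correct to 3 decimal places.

37.250

Under H₀ each category has probability 1/12, so each expected count is 96/12 = 8.
χ² = (8−8)²/8 + (5−8)²/8 + (14−8)²/8 + (5−8)²/8 + (2−8)²/8 + (16−8)²/8 + (3−8)²/8 + (12−8)²/8 + (6−8)²/8 + (9−8)²/8 + (1−8)²/8 + (15−8)²/8
   = 0.0000 + 1.1250 + 4.5000 + 1.1250 + 4.5000 + 8.0000 + 3.1250 + 2.0000 + 0.5000 + 0.1250 + 6.1250 + 6.1250
Sum = 37.250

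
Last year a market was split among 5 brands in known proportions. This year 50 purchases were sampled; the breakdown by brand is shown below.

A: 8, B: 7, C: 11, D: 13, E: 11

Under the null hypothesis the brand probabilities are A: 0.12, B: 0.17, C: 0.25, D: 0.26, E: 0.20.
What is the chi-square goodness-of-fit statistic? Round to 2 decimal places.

1.21

Expected counts E_i = n·p_i: 50×0.12 = 6, 50×0.17 = 8.5, 50×0.25 = 12.5, 50×0.26 = 13, 50×0.20 = 10.
χ² = (8−6)²/6 + (7−8.5)²/8.5 + (11−12.5)²/12.5 + (13−13)²/13 + (11−10)²/10
   = 0.667 + 0.265 + 0.180 + 0.000 + 0.100
Sum = 1.21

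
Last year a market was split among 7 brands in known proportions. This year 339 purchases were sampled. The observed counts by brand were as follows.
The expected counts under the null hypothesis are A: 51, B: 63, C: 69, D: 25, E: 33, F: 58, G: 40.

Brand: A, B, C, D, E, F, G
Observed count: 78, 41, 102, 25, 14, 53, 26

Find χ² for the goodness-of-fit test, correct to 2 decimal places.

A: (78 − 51)²/51 = 729/51 = 14.294
B: (41 − 63)²/63 = 484/63 = 7.683
C: (102 − 69)²/69 = 1089/69 = 15.783
D: (25 − 25)²/25 = 0/25 = 0.000
E: (14 − 33)²/33 = 361/33 = 10.939
F: (53 − 58)²/58 = 25/58 = 0.431
G: (26 − 40)²/40 = 196/40 = 4.900
Sum = 54.03

54.03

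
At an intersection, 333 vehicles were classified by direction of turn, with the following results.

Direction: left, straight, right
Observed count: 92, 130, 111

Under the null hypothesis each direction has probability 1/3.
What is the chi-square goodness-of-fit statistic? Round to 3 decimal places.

6.505

Expected count for each of the 3 categories: 333/3 = 111.
cat           O        E   (O−E)²/E
left         92      111     3.2523
straight    130      111     3.2523
right       111      111     0.0000
Sum = 6.505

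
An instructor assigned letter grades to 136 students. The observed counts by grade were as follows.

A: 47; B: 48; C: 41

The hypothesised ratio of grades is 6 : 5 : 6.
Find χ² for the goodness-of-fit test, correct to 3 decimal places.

Ratio total = 17. Expected counts: 136×6/17 = 48, 136×5/17 = 40, 136×6/17 = 48.
A: (47 − 48)²/48 = 1/48 = 0.0208
B: (48 − 40)²/40 = 64/40 = 1.6000
C: (41 − 48)²/48 = 49/48 = 1.0208
Sum = 2.642

2.642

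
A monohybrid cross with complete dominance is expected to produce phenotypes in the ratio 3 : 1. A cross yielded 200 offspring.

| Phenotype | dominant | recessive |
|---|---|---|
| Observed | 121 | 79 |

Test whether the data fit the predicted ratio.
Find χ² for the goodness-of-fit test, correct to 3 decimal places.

22.427

Ratio total = 4. Expected counts: 200×3/4 = 150, 200×1/4 = 50.
χ² = (121−150)²/150 + (79−50)²/50
   = 5.6067 + 16.8200
Sum = 22.427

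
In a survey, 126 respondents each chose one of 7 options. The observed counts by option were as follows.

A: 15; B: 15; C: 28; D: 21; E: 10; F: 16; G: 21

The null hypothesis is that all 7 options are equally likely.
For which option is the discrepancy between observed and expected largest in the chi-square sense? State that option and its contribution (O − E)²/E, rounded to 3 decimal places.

Under H₀ each category has probability 1/7, so each expected count is 126/7 = 18.
cat         O        E   (O−E)²/E
A          15       18     0.5000
B          15       18     0.5000
C          28       18     5.5556
D          21       18     0.5000
E          10       18     3.5556
F          16       18     0.2222
G          21       18     0.5000
The largest term is for C: 5.556.

C, 5.556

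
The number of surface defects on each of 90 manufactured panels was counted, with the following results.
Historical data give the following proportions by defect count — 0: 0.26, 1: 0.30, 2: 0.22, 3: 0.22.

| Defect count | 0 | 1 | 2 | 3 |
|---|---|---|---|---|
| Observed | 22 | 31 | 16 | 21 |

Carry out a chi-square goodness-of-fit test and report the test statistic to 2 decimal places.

Expected counts E_i = n·p_i: 90×0.26 = 23.4, 90×0.30 = 27, 90×0.22 = 19.8, 90×0.22 = 19.8.
cat         O        E   (O−E)²/E
0          22     23.4      0.084
1          31       27      0.593
2          16     19.8      0.729
3          21     19.8      0.073
Sum = 1.48

1.48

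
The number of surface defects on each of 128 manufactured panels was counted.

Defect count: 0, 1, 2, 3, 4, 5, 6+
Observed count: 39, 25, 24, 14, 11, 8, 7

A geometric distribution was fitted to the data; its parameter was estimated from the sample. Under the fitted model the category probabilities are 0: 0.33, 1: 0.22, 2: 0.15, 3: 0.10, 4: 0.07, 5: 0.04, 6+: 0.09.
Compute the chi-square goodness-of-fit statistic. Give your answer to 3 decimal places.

Expected counts E_i = n·p_i: 128×0.33 = 42.24, 128×0.22 = 28.16, 128×0.15 = 19.2, 128×0.10 = 12.8, 128×0.07 = 8.96, 128×0.04 = 5.12, 128×0.09 = 11.52.
cat         O        E   (O−E)²/E
0          39    42.24     0.2485
1          25    28.16     0.3546
2          24     19.2     1.2000
3          14     12.8     0.1125
4          11     8.96     0.4645
5           8     5.12     1.6200
6+          7    11.52     1.7735
Sum = 5.774

5.774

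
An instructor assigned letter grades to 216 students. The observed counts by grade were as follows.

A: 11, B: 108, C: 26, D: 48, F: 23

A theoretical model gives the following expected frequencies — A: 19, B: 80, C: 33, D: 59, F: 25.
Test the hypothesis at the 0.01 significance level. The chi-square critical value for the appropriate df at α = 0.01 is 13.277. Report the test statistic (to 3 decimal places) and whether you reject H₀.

16.864; reject

cat         O        E   (O−E)²/E
A          11       19     3.3684
B         108       80     9.8000
C          26       33     1.4848
D          48       59     2.0508
F          23       25     0.1600
Sum = 16.864
df = 4. Since 16.864 > 13.277, we reject H₀.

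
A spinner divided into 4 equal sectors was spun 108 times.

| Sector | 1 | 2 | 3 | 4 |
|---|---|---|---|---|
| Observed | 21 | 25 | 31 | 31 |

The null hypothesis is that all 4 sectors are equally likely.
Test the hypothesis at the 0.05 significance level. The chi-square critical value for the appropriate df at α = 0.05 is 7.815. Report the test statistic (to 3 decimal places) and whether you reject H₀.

Under H₀ each category has probability 1/4, so each expected count is 108/4 = 27.
1: (21 − 27)²/27 = 36/27 = 1.3333
2: (25 − 27)²/27 = 4/27 = 0.1481
3: (31 − 27)²/27 = 16/27 = 0.5926
4: (31 − 27)²/27 = 16/27 = 0.5926
Sum = 2.667
df = 3. Since 2.667 < 7.815, we do not reject H₀.

2.667; do not reject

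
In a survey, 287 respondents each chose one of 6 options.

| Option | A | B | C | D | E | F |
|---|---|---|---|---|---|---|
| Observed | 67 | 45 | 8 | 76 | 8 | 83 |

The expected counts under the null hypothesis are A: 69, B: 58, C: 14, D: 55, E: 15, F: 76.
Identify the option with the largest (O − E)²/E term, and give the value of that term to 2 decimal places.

D, 8.02

A: (67 − 69)²/69 = 4/69 = 0.058
B: (45 − 58)²/58 = 169/58 = 2.914
C: (8 − 14)²/14 = 36/14 = 2.571
D: (76 − 55)²/55 = 441/55 = 8.018
E: (8 − 15)²/15 = 49/15 = 3.267
F: (83 − 76)²/76 = 49/76 = 0.645
The largest term is for D: 8.02.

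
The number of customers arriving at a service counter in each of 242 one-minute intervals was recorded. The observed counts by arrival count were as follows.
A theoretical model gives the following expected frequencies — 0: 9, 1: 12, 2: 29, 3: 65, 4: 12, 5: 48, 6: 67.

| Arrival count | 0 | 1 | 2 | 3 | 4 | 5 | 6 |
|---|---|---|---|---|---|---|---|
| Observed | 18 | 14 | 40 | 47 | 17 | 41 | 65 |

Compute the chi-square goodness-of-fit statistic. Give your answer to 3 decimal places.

χ² = (18−9)²/9 + (14−12)²/12 + (40−29)²/29 + (47−65)²/65 + (17−12)²/12 + (41−48)²/48 + (65−67)²/67
   = 9.0000 + 0.3333 + 4.1724 + 4.9846 + 2.0833 + 1.0208 + 0.0597
Sum = 21.654

21.654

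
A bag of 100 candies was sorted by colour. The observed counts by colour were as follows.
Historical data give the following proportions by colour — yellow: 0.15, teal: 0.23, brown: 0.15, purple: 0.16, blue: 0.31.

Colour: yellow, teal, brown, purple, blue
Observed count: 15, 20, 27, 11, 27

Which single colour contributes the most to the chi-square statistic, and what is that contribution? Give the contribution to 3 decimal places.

brown, 9.600

Expected counts E_i = n·p_i: 100×0.15 = 15, 100×0.23 = 23, 100×0.15 = 15, 100×0.16 = 16, 100×0.31 = 31.
cat         O        E   (O−E)²/E
yellow     15       15     0.0000
teal       20       23     0.3913
brown      27       15     9.6000
purple     11       16     1.5625
blue       27       31     0.5161
The largest term is for brown: 9.600.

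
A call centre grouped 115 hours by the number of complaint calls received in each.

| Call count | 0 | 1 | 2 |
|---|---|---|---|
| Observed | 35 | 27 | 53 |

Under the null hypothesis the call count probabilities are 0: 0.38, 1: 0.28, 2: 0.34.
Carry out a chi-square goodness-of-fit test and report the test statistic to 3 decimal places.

7.513

Expected counts E_i = n·p_i: 115×0.38 = 43.7, 115×0.28 = 32.2, 115×0.34 = 39.1.
0: (35 − 43.7)²/43.7 = 75.69/43.7 = 1.7320
1: (27 − 32.2)²/32.2 = 27.04/32.2 = 0.8398
2: (53 − 39.1)²/39.1 = 193.21/39.1 = 4.9414
Sum = 7.513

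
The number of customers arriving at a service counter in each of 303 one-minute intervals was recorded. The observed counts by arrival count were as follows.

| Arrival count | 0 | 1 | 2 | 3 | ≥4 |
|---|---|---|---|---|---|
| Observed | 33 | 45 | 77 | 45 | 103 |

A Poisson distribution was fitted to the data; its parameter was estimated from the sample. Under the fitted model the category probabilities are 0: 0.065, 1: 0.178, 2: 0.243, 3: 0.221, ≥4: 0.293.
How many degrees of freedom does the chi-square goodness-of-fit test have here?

3

There are k = 5 categories and 1 parameter estimated from the data, so df = 5 − 1 − 1 = 3.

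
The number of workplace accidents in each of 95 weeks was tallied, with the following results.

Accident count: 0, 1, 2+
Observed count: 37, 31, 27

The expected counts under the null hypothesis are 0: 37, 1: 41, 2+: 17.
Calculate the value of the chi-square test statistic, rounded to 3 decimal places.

0: (37 − 37)²/37 = 0/37 = 0.0000
1: (31 − 41)²/41 = 100/41 = 2.4390
2+: (27 − 17)²/17 = 100/17 = 5.8824
Sum = 8.321

8.321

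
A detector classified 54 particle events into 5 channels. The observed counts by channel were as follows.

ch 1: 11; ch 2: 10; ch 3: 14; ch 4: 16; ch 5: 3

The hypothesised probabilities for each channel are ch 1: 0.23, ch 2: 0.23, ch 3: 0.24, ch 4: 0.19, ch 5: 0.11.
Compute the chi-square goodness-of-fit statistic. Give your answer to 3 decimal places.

5.384

Expected counts E_i = n·p_i: 54×0.23 = 12.42, 54×0.23 = 12.42, 54×0.24 = 12.96, 54×0.19 = 10.26, 54×0.11 = 5.94.
χ² = (11−12.42)²/12.42 + (10−12.42)²/12.42 + (14−12.96)²/12.96 + (16−10.26)²/10.26 + (3−5.94)²/5.94
   = 0.1624 + 0.4715 + 0.0835 + 3.2113 + 1.4552
Sum = 5.384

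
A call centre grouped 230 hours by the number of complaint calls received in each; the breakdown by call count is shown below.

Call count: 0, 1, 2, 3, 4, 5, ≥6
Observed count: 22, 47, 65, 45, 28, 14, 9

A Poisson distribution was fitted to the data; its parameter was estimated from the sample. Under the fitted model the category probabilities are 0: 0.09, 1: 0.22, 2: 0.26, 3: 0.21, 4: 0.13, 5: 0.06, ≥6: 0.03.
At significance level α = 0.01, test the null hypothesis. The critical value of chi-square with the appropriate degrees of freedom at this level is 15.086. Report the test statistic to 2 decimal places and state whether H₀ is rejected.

1.78; do not reject

Expected counts E_i = n·p_i: 230×0.09 = 20.7, 230×0.22 = 50.6, 230×0.26 = 59.8, 230×0.21 = 48.3, 230×0.13 = 29.9, 230×0.06 = 13.8, 230×0.03 = 6.9.
χ² = (22−20.7)²/20.7 + (47−50.6)²/50.6 + (65−59.8)²/59.8 + (45−48.3)²/48.3 + (28−29.9)²/29.9 + (14−13.8)²/13.8 + (9−6.9)²/6.9
   = 0.082 + 0.256 + 0.452 + 0.225 + 0.121 + 0.003 + 0.639
Sum = 1.78
df = 5. Since 1.78 < 15.086, we do not reject H₀.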